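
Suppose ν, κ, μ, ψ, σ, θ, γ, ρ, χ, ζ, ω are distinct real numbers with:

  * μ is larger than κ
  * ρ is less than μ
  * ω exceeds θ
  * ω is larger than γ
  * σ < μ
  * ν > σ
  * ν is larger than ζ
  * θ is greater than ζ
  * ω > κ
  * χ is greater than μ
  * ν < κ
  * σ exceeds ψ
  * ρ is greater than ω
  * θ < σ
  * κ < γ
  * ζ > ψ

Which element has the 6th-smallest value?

Piecing the relations together gives one ordering: ψ < ζ < θ < σ < ν < κ < γ < ω < ρ < μ < χ.
The 6th smallest is κ.

κ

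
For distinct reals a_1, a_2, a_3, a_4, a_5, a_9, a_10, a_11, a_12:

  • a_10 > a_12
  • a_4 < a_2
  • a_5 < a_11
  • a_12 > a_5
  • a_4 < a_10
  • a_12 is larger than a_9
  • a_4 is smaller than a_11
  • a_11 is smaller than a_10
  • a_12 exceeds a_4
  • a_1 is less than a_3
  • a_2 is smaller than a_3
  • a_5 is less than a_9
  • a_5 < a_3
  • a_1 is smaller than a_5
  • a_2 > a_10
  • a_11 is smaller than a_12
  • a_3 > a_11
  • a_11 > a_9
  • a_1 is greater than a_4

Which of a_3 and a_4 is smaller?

Link the given pairs in sequence: a_4 < a_1; a_1 < a_5; a_5 < a_9; a_9 < a_11; a_11 < a_12; a_12 < a_10; a_10 < a_2; a_2 < a_3.
Together: a_4 < a_1 < a_5 < a_9 < a_11 < a_12 < a_10 < a_2 < a_3.
So a_4 < a_3; a_4 is the smaller of the two.

a_4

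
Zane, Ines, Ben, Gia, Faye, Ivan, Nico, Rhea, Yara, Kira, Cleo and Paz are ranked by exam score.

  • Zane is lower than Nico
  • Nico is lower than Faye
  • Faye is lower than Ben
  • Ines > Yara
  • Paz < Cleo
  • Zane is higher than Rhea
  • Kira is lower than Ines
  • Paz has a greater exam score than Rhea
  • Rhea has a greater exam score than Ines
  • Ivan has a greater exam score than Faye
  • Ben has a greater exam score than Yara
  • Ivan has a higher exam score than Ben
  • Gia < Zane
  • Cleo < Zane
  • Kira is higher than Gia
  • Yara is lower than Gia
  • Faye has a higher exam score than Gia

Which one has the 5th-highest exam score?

Chaining the given pairs: Yara < Gia < Kira < Ines < Rhea < Paz < Cleo < Zane < Nico < Faye < Ben < Ivan.
Counting 5 from the largest end gives Zane.

Zane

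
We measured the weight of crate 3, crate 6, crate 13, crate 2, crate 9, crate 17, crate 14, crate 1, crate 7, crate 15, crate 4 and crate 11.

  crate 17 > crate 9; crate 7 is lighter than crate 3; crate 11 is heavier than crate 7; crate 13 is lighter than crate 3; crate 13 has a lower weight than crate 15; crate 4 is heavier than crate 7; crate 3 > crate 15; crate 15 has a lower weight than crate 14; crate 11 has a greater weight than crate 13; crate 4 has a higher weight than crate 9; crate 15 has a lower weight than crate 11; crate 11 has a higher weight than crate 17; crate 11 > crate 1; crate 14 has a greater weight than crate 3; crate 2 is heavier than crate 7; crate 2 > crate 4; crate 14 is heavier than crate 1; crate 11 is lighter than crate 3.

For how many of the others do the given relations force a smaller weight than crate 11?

6

From crate 11 the given relations immediately reach crate 13, crate 7, crate 1, crate 17, crate 15.
From those, crate 9 — 6 in total.
No other element is forced below crate 11 by the given relations, so the count is 6.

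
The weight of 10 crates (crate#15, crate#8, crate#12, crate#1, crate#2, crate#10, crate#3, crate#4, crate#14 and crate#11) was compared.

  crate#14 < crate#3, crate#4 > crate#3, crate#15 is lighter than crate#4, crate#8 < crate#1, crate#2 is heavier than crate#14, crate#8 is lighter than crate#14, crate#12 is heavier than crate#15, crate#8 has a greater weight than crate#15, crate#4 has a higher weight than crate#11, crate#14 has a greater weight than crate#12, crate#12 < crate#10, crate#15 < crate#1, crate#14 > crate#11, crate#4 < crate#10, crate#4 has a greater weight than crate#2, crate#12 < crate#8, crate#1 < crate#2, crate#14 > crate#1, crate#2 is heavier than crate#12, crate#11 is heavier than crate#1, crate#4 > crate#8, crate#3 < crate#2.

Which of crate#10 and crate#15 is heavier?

crate#10

crate#15 < crate#8 and crate#8 < crate#1 give crate#15 < crate#1.
Then crate#1 < crate#11 extends the chain to crate#11.
Then crate#11 < crate#14 extends the chain to crate#14.
With crate#14 < crate#2: crate#15 < crate#8 < crate#1 < crate#11 < crate#14 < crate#2.
Then crate#2 < crate#4 extends the chain to crate#4.
Then crate#4 < crate#10 extends the chain to crate#10.
So crate#15 < crate#10; crate#10 is the heavier of the two.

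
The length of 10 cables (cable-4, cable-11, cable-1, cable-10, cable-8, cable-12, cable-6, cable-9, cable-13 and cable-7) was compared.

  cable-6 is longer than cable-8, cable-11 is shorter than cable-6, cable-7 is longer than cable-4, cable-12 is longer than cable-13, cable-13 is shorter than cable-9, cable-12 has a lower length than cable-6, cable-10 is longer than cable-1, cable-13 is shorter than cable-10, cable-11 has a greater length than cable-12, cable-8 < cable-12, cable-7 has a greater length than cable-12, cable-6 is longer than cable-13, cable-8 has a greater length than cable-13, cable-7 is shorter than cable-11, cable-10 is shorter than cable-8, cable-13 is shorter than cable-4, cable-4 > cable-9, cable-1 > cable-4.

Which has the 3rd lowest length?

cable-4

Piecing the relations together gives one ordering: cable-13 < cable-9 < cable-4 < cable-1 < cable-10 < cable-8 < cable-12 < cable-7 < cable-11 < cable-6.
Counting 3 from the smallest end gives cable-4.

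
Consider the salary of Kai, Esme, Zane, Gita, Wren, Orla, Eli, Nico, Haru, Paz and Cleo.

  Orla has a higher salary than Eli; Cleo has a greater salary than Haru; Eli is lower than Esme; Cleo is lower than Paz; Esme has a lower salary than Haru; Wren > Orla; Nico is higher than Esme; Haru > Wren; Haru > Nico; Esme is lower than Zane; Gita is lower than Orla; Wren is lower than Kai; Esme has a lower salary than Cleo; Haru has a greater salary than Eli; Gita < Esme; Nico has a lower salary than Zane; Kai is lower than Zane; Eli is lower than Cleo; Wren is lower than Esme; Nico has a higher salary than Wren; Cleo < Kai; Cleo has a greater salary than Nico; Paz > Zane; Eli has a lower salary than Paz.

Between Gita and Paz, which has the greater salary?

Paz

Gita < Orla < Wren < Esme < Nico < Haru < Cleo < Kai < Zane < Paz, by transitivity through Orla, Wren, Esme, Nico, Haru, Cleo, Kai, Zane.
So Gita < Paz; Paz is the higher of the two.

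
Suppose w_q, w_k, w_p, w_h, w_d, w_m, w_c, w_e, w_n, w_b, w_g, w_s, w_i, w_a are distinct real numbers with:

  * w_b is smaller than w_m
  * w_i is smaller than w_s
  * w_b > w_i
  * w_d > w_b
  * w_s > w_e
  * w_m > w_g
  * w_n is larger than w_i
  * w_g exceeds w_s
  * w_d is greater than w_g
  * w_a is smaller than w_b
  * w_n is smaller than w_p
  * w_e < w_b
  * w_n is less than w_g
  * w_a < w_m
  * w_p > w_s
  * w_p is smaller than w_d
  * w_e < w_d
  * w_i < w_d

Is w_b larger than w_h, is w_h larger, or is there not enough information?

undetermined

Following every chain through w_b: above w_b we get w_m, w_d; below w_b we get w_a, w_i, w_e.
w_h is not reached, and no chain runs the other way from w_h to w_b.
So the given relations leave the order of w_b and w_h undetermined.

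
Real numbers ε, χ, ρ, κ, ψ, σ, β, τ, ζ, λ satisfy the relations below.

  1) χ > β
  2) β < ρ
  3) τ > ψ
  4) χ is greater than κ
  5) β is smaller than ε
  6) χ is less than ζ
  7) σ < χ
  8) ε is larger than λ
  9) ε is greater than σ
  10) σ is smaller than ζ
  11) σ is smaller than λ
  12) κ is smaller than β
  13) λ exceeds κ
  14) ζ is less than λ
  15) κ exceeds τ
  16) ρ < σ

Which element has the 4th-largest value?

χ

The consecutive relations fix a unique order: ψ < τ < κ < β < ρ < σ < χ < ζ < λ < ε.
Counting 4 from the largest end gives χ.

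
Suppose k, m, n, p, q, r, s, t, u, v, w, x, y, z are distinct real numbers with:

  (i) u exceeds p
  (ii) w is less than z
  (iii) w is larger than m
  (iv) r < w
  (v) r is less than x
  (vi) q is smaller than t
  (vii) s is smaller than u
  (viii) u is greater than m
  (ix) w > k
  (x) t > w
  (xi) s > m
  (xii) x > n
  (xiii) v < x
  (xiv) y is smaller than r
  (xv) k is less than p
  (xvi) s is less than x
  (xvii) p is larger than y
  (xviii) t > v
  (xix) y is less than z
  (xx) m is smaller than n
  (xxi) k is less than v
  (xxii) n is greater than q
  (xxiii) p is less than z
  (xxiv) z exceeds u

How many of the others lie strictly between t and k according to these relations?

The relations place k below t. An element lies strictly between them when it is forced above k and also forced below t.
Above k: {v, p, w, u, x, z}. Below t: {m, v, y, q, r, w}.
Intersection: {v, w} — 2.

2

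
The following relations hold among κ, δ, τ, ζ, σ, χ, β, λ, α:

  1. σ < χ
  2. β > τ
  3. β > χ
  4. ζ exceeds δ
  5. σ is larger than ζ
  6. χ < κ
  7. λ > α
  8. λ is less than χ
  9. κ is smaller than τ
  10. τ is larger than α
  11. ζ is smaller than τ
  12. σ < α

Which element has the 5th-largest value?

λ

Chaining the given pairs: δ < ζ < σ < α < λ < χ < κ < τ < β.
Counting 5 from the largest end gives λ.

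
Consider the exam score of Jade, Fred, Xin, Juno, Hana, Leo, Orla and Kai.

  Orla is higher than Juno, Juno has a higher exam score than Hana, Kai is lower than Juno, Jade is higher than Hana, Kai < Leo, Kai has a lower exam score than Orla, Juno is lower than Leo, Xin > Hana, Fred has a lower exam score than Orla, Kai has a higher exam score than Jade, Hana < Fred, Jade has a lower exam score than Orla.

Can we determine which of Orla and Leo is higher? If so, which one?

Following every chain through Leo: below Leo we get Hana, Jade, Kai, Juno.
Orla is not reached, and no chain runs the other way from Orla to Leo.
So the given relations leave the order of Leo and Orla undetermined.

undetermined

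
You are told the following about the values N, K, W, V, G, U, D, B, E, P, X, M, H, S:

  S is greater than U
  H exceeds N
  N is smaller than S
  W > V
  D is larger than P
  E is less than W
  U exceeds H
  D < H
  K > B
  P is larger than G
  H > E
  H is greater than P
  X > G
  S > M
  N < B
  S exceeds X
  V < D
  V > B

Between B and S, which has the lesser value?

B

B < V < D < H < U < S, by transitivity through V, D, H, U.
So B < S; B is the smaller of the two.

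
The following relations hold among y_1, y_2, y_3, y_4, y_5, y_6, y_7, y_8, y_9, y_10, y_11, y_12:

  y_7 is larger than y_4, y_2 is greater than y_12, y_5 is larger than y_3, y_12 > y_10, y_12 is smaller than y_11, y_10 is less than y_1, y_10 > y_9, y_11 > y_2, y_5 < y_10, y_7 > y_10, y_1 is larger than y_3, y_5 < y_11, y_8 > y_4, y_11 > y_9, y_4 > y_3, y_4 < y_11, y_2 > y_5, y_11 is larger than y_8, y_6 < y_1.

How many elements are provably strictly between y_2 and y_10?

Chaining upward from y_10 reaches: y_7, y_12, y_11, y_1.
Chaining downward from y_2 reaches: y_3, y_5, y_9, y_12.
Strictly between y_10 and y_2 are those in both lists: y_12 — 1 element.

1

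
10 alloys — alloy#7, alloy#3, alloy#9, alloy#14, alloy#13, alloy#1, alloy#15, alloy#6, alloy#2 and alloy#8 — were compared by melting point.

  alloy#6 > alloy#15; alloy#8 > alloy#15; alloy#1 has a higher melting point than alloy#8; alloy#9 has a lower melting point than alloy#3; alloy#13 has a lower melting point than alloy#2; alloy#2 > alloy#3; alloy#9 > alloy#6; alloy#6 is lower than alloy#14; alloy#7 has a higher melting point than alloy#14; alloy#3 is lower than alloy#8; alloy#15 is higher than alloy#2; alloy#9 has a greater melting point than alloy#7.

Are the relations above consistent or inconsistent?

Chaining the given relations yields alloy#2 < alloy#15 < alloy#6 < alloy#14 < alloy#7 < alloy#9 < alloy#3, so alloy#2 < alloy#3. But one relation states alloy#3 < alloy#2. These cannot both hold.

inconsistent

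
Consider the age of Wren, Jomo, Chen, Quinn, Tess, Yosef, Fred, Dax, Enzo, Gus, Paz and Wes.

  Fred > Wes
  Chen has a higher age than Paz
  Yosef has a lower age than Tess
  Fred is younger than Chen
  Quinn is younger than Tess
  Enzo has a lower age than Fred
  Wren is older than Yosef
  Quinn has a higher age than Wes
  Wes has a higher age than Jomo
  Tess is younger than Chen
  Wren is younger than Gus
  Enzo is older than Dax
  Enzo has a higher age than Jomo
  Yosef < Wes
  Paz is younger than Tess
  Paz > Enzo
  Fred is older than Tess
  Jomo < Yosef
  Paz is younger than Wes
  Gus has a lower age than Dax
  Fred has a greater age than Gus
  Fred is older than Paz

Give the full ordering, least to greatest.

Jomo < Yosef < Wren < Gus < Dax < Enzo < Paz < Wes < Quinn < Tess < Fred < Chen

Each adjacent pair is fixed by a given relation: Jomo < Yosef; Yosef < Wren; Wren < Gus; Gus < Dax; Dax < Enzo; Enzo < Paz; Paz < Wes; Wes < Quinn; Quinn < Tess; Tess < Fred; Fred < Chen. Chaining them end to end gives the full order.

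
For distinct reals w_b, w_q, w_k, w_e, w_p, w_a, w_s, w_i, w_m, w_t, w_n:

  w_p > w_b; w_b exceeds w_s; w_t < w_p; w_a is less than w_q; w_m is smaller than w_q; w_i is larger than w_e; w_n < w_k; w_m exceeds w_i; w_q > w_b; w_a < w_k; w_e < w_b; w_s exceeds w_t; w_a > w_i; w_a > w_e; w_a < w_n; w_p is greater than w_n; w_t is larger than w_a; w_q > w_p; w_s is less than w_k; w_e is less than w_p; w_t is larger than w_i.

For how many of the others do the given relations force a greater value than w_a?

Directly above w_a: w_t, w_n, w_k, w_q.
One step further: w_s, w_p (6 so far).
One step further: w_b (7 so far).
Nothing else is reachable above w_a; 7 in all.

7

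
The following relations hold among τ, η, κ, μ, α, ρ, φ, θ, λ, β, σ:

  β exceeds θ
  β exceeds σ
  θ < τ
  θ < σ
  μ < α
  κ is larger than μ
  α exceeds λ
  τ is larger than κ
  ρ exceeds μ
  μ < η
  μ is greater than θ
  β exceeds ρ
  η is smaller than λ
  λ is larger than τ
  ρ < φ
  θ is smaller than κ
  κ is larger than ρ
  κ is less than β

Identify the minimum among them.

Chaining upward from θ: directly above it, μ, σ, κ, τ, β; then ρ, η, λ, α; then φ.
That covers every other element, and nothing is given below θ, so θ is the minimum.

θ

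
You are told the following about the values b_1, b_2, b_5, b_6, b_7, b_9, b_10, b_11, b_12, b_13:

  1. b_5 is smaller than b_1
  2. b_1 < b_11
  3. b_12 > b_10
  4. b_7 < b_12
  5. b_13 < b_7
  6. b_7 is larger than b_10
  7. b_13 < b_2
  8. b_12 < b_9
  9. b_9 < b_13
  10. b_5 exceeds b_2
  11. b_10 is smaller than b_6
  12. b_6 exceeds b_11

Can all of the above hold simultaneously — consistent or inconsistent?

inconsistent

Chaining the given relations yields b_7 < b_12 < b_9 < b_13, so b_7 < b_13. But one relation states b_13 < b_7. These cannot both hold.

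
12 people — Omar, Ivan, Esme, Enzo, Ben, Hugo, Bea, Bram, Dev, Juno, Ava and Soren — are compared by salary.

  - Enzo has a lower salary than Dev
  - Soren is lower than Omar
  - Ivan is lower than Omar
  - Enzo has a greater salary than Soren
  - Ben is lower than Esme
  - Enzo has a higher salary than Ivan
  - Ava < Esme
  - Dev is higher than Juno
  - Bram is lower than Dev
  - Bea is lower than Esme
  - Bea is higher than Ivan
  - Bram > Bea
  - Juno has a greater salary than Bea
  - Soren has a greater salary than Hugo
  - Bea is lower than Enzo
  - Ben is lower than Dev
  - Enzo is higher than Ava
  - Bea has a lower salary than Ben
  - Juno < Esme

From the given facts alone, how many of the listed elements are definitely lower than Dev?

9

The elements the relations force below Dev are Hugo, Ivan, Ava, Bea, Ben, Bram, Soren, Juno, Enzo — no chain reaches any other.
That is 9.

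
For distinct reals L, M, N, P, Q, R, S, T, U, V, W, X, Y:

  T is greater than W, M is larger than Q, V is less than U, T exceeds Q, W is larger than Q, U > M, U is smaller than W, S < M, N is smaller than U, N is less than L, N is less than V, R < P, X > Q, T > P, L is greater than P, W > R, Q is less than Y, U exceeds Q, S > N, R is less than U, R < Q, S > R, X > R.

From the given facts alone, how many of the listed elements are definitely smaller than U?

6

From U the given relations immediately reach N, V, R, Q, M.
From those, S — 6 in total.
Nothing else is reachable below U; 6 in all.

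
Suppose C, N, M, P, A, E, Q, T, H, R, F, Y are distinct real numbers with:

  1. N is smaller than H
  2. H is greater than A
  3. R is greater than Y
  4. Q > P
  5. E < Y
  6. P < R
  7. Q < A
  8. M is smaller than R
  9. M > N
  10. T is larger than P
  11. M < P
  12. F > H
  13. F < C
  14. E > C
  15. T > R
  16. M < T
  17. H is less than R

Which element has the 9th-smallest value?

Chaining the given pairs: N < M < P < Q < A < H < F < C < E < Y < R < T.
Counting 9 from the smallest end gives E.

E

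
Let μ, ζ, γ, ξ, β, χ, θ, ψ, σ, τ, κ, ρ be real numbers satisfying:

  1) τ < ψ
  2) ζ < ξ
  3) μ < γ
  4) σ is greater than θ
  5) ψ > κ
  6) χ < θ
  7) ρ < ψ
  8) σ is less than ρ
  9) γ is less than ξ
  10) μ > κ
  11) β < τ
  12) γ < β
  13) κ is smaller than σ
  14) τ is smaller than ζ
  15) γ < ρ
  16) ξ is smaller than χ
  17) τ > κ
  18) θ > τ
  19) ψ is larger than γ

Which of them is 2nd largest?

ρ

Piecing the relations together gives one ordering: κ < μ < γ < β < τ < ζ < ξ < χ < θ < σ < ρ < ψ.
Counting 2 from the largest end gives ρ.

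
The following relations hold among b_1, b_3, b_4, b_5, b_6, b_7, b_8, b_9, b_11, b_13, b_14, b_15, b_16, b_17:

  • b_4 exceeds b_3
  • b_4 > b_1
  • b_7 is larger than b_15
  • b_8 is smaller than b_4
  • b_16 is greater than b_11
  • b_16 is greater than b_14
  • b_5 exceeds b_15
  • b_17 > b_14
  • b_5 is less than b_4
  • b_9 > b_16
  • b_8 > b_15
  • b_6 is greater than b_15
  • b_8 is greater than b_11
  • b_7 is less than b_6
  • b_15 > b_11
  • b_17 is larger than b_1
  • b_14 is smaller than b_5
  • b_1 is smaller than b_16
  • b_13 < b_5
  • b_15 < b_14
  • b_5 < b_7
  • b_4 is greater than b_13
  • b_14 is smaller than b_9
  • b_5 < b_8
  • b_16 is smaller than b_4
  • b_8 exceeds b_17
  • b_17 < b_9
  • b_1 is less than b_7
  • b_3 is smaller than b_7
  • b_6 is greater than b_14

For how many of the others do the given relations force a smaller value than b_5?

Directly below b_5: b_15, b_13, b_14.
One step further: b_11 (4 so far).
No other element is forced below b_5 by the given relations, so the count is 4.

4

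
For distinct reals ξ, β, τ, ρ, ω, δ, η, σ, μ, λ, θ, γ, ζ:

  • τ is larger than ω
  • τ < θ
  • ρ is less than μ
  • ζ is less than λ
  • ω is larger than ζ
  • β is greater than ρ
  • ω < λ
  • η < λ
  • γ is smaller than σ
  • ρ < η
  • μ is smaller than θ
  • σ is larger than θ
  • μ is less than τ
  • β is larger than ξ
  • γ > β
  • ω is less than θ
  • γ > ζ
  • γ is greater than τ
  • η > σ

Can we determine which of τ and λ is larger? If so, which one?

τ < θ < σ < η < λ, by transitivity through θ, σ, η.
So λ is larger.

λ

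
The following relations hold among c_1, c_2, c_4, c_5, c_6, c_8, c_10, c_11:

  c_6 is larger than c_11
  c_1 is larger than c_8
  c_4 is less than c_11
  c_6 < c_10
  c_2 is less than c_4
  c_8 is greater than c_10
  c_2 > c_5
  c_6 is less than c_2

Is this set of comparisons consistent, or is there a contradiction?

inconsistent

Chaining the given relations yields c_2 < c_4 < c_11 < c_6, so c_2 < c_6. But one relation states c_6 < c_2. These cannot both hold.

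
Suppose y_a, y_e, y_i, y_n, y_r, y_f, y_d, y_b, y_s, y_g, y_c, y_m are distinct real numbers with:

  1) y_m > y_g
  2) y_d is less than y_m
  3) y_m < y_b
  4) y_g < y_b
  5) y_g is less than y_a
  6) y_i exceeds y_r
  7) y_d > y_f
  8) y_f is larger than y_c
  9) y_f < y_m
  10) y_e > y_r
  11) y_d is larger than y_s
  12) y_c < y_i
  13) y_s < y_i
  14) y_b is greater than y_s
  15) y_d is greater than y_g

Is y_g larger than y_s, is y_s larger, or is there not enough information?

Following every chain through y_g: above y_g we get y_a, y_d, y_m, y_b.
y_s is not reached, and no chain runs the other way from y_s to y_g.
So the given relations leave the order of y_g and y_s undetermined.

undetermined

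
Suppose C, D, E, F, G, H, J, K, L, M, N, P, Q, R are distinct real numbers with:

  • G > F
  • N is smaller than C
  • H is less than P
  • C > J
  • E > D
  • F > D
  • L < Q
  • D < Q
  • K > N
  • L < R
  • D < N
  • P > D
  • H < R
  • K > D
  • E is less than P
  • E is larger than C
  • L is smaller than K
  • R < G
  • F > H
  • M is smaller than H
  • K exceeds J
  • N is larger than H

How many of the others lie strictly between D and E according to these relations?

The relations place D below E. An element lies strictly between them when it is forced above D and also forced below E.
Above D: {Q, N, C, K, F, G, P}. Below E: {M, J, H, N, C}.
Intersection: {N, C} — 2.

2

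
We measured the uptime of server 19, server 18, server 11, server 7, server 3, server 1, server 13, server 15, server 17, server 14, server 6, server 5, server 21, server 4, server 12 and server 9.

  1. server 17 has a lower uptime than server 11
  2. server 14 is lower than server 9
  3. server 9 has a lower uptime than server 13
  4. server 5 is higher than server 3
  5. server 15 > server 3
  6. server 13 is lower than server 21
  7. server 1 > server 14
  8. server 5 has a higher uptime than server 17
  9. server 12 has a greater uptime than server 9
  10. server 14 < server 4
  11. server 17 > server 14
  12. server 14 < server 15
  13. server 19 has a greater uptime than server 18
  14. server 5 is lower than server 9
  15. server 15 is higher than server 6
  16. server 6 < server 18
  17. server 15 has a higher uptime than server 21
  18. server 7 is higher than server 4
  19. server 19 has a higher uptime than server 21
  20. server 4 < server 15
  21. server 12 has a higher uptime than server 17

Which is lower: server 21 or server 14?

server 14 < server 17 and server 17 < server 5 give server 14 < server 5.
With server 5 < server 9: server 14 < server 17 < server 5 < server 9.
With server 9 < server 13: server 14 < server 17 < server 5 < server 9 < server 13.
Then server 13 < server 21 extends the chain to server 21.
So server 14 < server 21; server 14 is the lower of the two.

server 14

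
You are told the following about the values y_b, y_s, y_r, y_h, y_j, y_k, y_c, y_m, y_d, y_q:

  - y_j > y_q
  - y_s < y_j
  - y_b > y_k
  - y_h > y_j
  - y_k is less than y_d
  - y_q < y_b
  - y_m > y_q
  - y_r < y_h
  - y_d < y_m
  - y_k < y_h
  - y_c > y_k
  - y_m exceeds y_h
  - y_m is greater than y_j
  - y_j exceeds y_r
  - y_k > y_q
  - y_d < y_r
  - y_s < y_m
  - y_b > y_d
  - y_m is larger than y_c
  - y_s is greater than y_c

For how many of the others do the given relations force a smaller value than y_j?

The elements the relations force below y_j are y_q, y_k, y_d, y_r, y_c, y_s — no chain reaches any other.
That is 6.

6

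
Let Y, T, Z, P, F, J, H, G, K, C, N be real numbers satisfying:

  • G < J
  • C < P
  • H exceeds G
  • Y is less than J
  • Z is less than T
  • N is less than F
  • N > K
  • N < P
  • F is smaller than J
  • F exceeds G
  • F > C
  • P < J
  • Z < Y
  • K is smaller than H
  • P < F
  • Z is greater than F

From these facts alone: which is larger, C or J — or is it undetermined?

C < P and P < F give C < F.
Then F < Z extends the chain to Z.
Then Z < Y extends the chain to Y.
With Y < J: C < P < F < Z < Y < J.
So J is larger.

J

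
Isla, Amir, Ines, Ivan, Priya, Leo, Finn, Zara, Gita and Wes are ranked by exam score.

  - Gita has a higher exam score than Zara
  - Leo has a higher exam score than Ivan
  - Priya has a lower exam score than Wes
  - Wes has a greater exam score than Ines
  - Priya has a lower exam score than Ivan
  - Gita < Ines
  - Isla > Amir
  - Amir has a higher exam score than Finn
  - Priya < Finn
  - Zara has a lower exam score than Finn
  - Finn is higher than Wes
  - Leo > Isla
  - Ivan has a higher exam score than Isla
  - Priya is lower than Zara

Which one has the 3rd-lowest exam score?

Gita

The consecutive relations fix a unique order: Priya < Zara < Gita < Ines < Wes < Finn < Amir < Isla < Ivan < Leo.
The 3rd smallest is Gita.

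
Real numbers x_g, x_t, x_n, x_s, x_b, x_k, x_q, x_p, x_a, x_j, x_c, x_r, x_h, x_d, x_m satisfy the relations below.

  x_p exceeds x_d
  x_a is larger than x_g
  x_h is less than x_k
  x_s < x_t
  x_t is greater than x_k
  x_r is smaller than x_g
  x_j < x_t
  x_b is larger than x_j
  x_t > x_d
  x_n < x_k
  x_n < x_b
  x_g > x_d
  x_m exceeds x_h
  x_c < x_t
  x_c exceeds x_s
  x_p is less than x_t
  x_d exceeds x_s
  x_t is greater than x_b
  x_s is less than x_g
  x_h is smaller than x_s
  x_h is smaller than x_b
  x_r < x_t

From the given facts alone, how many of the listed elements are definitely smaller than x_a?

Directly below x_a: x_g.
One step further: x_r, x_s, x_d (4 so far).
One step further: x_h (5 so far).
Nothing else is reachable below x_a; 5 in all.

5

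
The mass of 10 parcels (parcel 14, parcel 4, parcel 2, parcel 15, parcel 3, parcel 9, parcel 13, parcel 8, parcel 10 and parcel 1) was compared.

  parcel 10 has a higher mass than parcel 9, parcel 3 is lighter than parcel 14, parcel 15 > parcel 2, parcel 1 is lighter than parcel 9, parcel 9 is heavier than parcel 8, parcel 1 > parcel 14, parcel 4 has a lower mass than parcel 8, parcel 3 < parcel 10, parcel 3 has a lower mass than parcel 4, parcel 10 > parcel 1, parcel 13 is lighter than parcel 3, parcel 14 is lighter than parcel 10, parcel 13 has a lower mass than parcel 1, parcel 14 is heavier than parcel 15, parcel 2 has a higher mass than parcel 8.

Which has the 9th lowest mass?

parcel 9

Piecing the relations together gives one ordering: parcel 13 < parcel 3 < parcel 4 < parcel 8 < parcel 2 < parcel 15 < parcel 14 < parcel 1 < parcel 9 < parcel 10.
Counting 9 from the smallest end gives parcel 9.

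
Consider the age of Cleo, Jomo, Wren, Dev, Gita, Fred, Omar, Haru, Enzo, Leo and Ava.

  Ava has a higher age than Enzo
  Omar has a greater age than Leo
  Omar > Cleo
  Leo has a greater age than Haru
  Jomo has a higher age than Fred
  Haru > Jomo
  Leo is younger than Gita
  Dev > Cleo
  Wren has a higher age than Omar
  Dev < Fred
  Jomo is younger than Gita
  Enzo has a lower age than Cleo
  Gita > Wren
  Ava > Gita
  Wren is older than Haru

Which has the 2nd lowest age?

Piecing the relations together gives one ordering: Enzo < Cleo < Dev < Fred < Jomo < Haru < Leo < Omar < Wren < Gita < Ava.
The 2nd smallest is Cleo.

Cleo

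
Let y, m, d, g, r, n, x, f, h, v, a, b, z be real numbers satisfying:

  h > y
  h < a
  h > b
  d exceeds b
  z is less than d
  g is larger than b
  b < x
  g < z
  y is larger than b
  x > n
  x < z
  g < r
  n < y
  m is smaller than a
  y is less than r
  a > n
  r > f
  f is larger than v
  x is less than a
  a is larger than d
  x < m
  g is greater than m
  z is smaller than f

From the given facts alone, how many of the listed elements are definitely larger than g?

From g the given relations immediately reach z, r.
From those, f, d — 4 in total.
From those, a — 5 in total.
No other element is forced above g by the given relations, so the count is 5.

5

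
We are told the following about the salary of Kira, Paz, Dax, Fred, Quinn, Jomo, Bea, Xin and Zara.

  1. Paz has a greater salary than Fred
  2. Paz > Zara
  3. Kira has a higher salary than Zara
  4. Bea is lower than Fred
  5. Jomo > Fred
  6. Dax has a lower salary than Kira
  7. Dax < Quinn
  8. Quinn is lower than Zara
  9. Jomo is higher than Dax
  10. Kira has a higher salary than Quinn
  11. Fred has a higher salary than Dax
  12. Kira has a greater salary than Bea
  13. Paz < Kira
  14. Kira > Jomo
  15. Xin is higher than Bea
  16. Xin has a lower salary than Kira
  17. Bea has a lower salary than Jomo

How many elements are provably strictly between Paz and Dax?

The relations place Dax below Paz. An element lies strictly between them when it is forced above Dax and also forced below Paz.
Above Dax: {Quinn, Zara, Fred, Jomo, Kira}. Below Paz: {Bea, Quinn, Zara, Fred}.
Intersection: {Quinn, Zara, Fred} — 3.

3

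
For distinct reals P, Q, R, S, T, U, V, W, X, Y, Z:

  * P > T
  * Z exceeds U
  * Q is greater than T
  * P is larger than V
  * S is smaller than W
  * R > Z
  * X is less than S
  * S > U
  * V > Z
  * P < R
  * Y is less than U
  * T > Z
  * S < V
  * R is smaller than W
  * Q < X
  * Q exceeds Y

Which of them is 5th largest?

S

Piecing the relations together gives one ordering: Y < U < Z < T < Q < X < S < V < P < R < W.
Counting 5 from the largest end gives S.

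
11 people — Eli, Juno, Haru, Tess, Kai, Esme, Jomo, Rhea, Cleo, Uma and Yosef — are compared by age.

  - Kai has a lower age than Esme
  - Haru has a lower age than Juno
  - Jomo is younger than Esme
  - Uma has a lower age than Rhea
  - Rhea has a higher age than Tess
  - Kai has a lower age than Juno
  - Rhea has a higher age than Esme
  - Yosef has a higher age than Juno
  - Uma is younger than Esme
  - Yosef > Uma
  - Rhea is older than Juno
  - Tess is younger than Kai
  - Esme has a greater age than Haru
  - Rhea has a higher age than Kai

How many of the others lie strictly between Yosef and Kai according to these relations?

1

Chaining upward from Kai reaches: Juno, Esme, Rhea.
Chaining downward from Yosef reaches: Tess, Uma, Haru, Juno.
Strictly between Kai and Yosef are those in both lists: Juno — 1 element.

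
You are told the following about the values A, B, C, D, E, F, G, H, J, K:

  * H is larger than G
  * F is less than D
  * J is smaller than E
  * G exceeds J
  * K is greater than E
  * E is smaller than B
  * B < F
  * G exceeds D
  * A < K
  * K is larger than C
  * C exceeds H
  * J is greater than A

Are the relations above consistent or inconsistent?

The single ordering A < J < E < B < F < D < G < H < C < K satisfies every listed relation, so no contradiction arises.

consistent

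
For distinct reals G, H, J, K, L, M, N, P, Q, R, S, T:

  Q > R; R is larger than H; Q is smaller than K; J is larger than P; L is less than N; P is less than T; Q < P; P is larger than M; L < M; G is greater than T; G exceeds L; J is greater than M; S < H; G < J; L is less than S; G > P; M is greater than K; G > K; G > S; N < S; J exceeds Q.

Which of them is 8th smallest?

M

The consecutive relations fix a unique order: L < N < S < H < R < Q < K < M < P < T < G < J.
Counting 8 from the smallest end gives M.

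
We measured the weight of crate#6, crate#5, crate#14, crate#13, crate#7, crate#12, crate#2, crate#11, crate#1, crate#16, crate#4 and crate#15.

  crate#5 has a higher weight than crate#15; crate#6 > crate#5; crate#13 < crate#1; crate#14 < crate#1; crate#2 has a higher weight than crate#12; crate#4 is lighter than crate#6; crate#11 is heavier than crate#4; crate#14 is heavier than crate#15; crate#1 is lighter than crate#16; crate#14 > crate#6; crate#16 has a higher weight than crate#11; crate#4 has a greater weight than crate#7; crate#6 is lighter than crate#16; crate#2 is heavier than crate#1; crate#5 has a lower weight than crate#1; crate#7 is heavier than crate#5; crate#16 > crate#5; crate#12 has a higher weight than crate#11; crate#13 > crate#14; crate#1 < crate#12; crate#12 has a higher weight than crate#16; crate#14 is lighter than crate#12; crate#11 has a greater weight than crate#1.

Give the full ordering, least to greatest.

crate#15 < crate#5 < crate#7 < crate#4 < crate#6 < crate#14 < crate#13 < crate#1 < crate#11 < crate#16 < crate#12 < crate#2

The consecutive links are each given: crate#15 < crate#5; crate#5 < crate#7; crate#7 < crate#4; crate#4 < crate#6; crate#6 < crate#14; crate#14 < crate#13; crate#13 < crate#1; crate#1 < crate#11; crate#11 < crate#16; crate#16 < crate#12; crate#12 < crate#2.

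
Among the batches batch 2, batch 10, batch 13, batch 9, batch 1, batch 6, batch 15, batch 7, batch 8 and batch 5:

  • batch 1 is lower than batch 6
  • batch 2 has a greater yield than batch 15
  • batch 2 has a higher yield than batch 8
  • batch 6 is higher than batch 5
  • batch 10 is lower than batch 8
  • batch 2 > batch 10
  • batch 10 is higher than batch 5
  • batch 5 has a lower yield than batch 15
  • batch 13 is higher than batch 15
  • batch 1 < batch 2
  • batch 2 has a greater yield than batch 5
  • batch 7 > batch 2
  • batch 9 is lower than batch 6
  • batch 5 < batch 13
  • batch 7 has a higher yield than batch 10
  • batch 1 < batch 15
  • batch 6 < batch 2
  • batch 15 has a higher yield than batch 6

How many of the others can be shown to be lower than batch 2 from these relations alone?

7

The elements the relations force below batch 2 are batch 1, batch 5, batch 9, batch 10, batch 8, batch 6, batch 15 — no chain reaches any other.
That is 7.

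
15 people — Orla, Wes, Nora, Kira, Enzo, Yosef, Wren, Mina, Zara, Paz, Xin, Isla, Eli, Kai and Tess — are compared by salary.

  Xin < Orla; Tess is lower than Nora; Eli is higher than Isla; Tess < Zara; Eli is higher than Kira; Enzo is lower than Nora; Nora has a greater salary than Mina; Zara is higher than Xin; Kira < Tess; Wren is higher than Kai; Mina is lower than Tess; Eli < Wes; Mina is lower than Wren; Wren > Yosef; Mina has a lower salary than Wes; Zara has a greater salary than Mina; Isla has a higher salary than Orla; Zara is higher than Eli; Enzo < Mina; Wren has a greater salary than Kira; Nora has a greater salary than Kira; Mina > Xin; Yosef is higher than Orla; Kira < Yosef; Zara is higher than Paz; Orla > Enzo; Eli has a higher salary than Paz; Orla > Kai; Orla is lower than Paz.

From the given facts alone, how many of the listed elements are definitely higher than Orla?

From Orla the given relations immediately reach Paz, Yosef, Isla.
From those, Eli, Wren, Zara — 6 in total.
From those, Wes — 7 in total.
Nothing else is reachable above Orla; 7 in all.

7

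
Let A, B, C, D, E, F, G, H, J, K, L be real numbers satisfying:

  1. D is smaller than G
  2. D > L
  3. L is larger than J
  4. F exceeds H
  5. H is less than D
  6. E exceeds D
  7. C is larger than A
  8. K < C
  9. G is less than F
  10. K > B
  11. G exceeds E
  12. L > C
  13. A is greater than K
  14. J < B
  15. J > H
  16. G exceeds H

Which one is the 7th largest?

A

The consecutive relations fix a unique order: H < J < B < K < A < C < L < D < E < G < F.
Counting 7 from the largest end gives A.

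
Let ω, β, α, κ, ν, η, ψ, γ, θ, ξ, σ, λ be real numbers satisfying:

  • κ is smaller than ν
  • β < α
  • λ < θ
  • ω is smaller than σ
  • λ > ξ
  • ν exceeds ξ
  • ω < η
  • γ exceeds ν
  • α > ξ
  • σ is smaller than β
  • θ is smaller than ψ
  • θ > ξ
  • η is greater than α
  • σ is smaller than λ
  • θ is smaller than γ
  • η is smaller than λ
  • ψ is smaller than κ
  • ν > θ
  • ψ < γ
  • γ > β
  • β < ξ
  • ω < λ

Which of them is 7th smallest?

λ

Piecing the relations together gives one ordering: ω < σ < β < ξ < α < η < λ < θ < ψ < κ < ν < γ.
The 7th smallest is λ.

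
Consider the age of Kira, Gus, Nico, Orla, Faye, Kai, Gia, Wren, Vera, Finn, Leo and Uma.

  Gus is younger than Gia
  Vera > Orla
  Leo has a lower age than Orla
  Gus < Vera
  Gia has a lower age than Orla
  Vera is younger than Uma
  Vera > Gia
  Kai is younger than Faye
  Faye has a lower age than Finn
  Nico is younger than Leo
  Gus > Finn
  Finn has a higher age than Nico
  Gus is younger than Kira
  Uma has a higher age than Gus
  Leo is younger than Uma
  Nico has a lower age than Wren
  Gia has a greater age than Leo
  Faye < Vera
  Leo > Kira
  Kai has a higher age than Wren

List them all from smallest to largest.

Nothing is placed below Nico, so it is least; from there Nico < Wren; Wren < Kai; Kai < Faye; Faye < Finn; Finn < Gus; Gus < Kira; Kira < Leo; Leo < Gia; Gia < Orla; Orla < Vera; Vera < Uma, each given directly.

Nico < Wren < Kai < Faye < Finn < Gus < Kira < Leo < Gia < Orla < Vera < Uma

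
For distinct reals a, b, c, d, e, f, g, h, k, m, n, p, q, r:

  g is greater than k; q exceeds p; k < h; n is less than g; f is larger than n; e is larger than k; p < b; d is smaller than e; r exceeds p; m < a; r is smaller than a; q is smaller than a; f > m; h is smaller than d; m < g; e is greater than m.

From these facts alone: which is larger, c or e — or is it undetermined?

undetermined

Following every chain through e: below e we get m, k, h, d.
c is not reached, and no chain runs the other way from c to e.
So the given relations leave the order of e and c undetermined.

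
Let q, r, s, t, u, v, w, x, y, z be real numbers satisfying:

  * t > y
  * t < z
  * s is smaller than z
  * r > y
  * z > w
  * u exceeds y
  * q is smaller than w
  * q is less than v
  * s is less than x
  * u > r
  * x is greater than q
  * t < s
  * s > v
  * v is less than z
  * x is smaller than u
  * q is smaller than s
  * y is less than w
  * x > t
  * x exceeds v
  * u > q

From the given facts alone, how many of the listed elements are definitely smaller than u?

From u the given relations immediately reach y, r, q, x.
From those, t, v, s — 7 in total.
Nothing else is reachable below u; 7 in all.

7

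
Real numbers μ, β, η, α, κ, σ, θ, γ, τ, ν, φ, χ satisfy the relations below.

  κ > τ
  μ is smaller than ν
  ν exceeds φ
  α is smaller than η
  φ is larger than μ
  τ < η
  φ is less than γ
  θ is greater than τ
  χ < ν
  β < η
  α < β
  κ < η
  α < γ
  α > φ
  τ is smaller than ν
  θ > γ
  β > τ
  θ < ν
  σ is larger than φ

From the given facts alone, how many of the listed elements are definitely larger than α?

Directly above α: γ, β, η.
One step further: θ (4 so far).
One step further: ν (5 so far).
No other element is forced above α by the given relations, so the count is 5.

5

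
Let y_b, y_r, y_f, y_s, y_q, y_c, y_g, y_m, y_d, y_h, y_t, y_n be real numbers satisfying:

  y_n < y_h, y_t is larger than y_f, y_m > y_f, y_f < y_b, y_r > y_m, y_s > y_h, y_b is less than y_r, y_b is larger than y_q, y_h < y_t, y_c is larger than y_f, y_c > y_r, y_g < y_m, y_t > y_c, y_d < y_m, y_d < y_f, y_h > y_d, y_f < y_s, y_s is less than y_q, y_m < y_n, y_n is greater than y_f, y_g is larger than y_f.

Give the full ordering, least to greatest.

y_d < y_f < y_g < y_m < y_n < y_h < y_s < y_q < y_b < y_r < y_c < y_t

Nothing is placed below y_d, so it is least; from there y_d < y_f; y_f < y_g; y_g < y_m; y_m < y_n; y_n < y_h; y_h < y_s; y_s < y_q; y_q < y_b; y_b < y_r; y_r < y_c; y_c < y_t, each given directly.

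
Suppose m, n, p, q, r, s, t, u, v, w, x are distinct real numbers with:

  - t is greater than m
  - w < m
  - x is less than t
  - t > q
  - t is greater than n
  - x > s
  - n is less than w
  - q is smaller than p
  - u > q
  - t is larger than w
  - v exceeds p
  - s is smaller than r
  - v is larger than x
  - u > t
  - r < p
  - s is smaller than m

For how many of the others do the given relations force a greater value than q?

4

The elements the relations force above q are p, v, t, u — no chain reaches any other.
That is 4.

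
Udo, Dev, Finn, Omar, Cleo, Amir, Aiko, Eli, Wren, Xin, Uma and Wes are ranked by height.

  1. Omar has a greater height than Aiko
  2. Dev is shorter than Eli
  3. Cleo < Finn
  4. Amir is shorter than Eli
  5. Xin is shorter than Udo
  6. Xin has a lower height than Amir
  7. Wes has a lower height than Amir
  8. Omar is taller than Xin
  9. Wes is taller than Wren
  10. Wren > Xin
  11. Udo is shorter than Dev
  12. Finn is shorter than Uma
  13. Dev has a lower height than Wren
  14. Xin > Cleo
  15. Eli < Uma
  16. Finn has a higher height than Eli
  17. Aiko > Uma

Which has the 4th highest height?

Piecing the relations together gives one ordering: Cleo < Xin < Udo < Dev < Wren < Wes < Amir < Eli < Finn < Uma < Aiko < Omar.
Counting 4 from the largest end gives Finn.

Finn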